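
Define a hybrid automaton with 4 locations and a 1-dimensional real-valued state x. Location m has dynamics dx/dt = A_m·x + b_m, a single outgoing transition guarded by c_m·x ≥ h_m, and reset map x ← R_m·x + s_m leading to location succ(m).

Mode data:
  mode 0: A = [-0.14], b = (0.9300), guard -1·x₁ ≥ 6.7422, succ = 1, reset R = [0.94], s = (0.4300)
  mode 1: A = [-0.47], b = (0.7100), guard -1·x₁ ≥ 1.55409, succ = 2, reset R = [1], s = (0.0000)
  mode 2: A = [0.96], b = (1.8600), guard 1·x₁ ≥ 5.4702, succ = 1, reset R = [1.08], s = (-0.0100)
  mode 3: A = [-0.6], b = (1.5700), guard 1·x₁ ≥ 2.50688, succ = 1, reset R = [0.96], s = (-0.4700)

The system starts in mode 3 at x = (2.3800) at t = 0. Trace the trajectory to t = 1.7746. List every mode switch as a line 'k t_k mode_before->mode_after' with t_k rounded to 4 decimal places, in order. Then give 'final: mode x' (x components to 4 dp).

Mode 3: guard c·x = 2.5069 hit at Δt = 1.2802 (t = 1.2802), x⁻ = (2.5069) → reset → x⁺ = (1.9366), jump to mode 1
Mode 1: flow for 0.4944 to horizon, guard not reached → x = (1.8483)

1 1.2802 3->1
final: 1 1.8483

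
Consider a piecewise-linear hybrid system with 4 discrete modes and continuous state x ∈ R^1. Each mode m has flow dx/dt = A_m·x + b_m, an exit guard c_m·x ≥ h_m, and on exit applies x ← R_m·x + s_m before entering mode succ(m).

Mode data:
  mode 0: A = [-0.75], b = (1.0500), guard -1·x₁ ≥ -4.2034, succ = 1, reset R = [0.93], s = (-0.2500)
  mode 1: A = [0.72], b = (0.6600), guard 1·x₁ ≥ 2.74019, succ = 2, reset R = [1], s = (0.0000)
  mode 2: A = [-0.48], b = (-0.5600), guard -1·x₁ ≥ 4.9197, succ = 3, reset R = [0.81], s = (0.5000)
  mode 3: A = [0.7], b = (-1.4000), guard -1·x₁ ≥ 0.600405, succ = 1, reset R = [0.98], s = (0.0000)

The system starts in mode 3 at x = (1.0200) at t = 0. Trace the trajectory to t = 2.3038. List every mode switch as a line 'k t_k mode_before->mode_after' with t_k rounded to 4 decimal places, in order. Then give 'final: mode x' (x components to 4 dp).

1 1.3941 3->1
final: 1 -0.2847

Mode 3: guard c·x = 0.6004 hit at Δt = 1.3941 (t = 1.3941), x⁻ = (-0.6004) → reset → x⁺ = (-0.5884), jump to mode 1
Mode 1: flow for 0.9097 to horizon, guard not reached → x = (-0.2847)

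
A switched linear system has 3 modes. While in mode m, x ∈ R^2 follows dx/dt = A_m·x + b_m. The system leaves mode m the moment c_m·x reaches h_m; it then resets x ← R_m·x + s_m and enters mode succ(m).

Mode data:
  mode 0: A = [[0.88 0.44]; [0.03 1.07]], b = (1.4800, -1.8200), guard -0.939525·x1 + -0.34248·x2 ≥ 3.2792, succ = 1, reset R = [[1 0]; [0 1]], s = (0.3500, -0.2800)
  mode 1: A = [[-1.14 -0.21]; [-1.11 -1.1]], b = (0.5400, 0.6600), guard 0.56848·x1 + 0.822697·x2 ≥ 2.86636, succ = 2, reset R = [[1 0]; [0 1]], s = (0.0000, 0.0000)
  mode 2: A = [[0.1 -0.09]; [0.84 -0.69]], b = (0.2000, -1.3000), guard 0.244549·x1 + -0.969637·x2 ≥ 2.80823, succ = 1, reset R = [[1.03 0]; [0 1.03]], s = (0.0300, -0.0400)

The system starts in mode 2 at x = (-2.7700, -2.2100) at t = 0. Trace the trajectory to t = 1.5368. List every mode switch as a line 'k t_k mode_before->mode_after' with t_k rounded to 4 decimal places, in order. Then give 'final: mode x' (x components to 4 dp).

Mode 2: guard c·x = 2.8082 hit at Δt = 0.8818 (t = 0.8818), x⁻ = (-2.5963, -3.5510) → reset → x⁺ = (-2.6442, -3.6975), jump to mode 1
Mode 1: flow for 0.6550 to horizon, guard not reached → x = (-0.8346, -0.7185)

1 0.8818 2->1
final: 1 -0.8346 -0.7185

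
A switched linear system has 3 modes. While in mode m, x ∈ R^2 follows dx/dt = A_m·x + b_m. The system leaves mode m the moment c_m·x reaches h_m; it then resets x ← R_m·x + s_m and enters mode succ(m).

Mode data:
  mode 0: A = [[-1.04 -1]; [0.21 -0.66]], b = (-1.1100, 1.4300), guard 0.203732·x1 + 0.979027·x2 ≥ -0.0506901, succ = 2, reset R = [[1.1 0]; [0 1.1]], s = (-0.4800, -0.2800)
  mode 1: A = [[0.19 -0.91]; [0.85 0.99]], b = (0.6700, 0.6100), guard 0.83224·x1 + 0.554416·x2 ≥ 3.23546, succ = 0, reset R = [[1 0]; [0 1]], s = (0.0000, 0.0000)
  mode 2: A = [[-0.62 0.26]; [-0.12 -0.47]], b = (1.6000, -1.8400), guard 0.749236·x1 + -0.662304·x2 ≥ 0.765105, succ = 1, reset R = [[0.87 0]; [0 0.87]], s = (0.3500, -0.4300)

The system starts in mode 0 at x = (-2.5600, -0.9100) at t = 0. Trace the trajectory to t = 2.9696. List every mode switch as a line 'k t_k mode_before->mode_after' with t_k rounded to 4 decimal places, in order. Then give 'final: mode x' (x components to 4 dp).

1 0.9571 0->2
2 1.9217 2->1
final: 1 2.8314 -1.3858

Mode 0: guard c·x = -0.0507 hit at Δt = 0.9571 (t = 0.9571), x⁻ = (-1.5073, 0.2619) → reset → x⁺ = (-2.1381, 0.0081), jump to mode 2
Mode 2: guard c·x = 0.7651 hit at Δt = 0.9646 (t = 1.9217), x⁻ = (-0.1577, -1.3336) → reset → x⁺ = (0.2128, -1.5902), jump to mode 1
Mode 1: flow for 1.0479 to horizon, guard not reached → x = (2.8314, -1.3858)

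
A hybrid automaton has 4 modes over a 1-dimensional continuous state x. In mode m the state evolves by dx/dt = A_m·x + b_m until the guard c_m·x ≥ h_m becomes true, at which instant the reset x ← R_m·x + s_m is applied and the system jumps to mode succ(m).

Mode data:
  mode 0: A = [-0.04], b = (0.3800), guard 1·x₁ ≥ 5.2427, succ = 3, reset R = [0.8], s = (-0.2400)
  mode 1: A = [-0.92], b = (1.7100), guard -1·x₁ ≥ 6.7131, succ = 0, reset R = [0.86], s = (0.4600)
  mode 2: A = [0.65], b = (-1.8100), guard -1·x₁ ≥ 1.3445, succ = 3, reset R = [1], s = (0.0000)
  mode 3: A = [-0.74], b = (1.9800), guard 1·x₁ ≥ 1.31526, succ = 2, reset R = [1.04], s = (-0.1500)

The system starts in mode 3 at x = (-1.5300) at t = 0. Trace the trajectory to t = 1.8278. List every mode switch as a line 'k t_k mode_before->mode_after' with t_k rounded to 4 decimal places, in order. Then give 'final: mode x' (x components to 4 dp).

Mode 3: guard c·x = 1.3153 hit at Δt = 1.5252 (t = 1.5252), x⁻ = (1.3153) → reset → x⁺ = (1.2179), jump to mode 2
Mode 2: flow for 0.3026 to horizon, guard not reached → x = (0.8773)

1 1.5252 3->2
final: 2 0.8773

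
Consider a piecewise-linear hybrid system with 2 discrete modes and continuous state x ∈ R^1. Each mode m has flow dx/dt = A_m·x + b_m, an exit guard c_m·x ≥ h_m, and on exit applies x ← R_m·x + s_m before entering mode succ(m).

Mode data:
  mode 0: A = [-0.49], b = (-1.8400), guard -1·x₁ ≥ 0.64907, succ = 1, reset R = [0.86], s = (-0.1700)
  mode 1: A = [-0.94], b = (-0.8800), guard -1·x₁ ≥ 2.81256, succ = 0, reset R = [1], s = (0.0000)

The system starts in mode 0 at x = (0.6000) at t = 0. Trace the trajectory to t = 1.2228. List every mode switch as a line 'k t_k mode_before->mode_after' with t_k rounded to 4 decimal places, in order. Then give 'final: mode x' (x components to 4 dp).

Mode 0: guard c·x = 0.6491 hit at Δt = 0.6898 (t = 0.6898), x⁻ = (-0.6491) → reset → x⁺ = (-0.7282), jump to mode 1
Mode 1: flow for 0.5330 to horizon, guard not reached → x = (-0.8102)

1 0.6898 0->1
final: 1 -0.8102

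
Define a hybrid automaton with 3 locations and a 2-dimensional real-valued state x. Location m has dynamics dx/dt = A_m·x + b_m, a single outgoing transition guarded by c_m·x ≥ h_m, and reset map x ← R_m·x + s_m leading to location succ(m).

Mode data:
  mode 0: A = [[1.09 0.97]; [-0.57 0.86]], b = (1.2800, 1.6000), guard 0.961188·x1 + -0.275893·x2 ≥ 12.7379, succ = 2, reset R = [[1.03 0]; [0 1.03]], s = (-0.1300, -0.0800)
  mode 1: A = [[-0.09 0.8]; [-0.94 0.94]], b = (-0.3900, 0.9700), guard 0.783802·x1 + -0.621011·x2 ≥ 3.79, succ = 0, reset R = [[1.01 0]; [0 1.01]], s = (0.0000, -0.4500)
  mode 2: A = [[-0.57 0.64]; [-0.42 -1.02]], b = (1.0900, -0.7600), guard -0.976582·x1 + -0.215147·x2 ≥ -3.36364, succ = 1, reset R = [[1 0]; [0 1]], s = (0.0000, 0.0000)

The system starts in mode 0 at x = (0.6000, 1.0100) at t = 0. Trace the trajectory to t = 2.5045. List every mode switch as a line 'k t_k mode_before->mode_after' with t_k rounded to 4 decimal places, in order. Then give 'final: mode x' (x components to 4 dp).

1 1.4442 0->2
final: 2 7.6899 -2.8116

Mode 0: guard c·x = 12.7379 hit at Δt = 1.4442 (t = 1.4442), x⁻ = (13.6405, 1.3528) → reset → x⁺ = (13.9198, 1.3134), jump to mode 2
Mode 2: flow for 1.0603 to horizon, guard not reached → x = (7.6899, -2.8116)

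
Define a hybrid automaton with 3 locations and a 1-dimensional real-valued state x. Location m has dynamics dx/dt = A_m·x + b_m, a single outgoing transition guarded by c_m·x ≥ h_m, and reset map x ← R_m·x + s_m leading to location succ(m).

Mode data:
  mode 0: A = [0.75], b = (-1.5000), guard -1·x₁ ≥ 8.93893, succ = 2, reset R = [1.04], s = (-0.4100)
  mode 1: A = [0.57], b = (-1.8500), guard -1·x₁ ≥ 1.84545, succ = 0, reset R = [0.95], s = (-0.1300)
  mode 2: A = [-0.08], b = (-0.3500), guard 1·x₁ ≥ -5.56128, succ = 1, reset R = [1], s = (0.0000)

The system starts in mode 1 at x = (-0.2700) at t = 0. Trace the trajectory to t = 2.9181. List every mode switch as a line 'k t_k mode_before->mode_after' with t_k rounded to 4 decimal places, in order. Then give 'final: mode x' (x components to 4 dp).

Mode 1: guard c·x = 1.8455 hit at Δt = 0.6496 (t = 0.6496), x⁻ = (-1.8454) → reset → x⁺ = (-1.8832), jump to mode 0
Mode 0: guard c·x = 8.9389 hit at Δt = 1.3809 (t = 2.0305), x⁻ = (-8.9389) → reset → x⁺ = (-9.7065), jump to mode 2
Mode 2: flow for 0.8876 to horizon, guard not reached → x = (-9.3410)

1 0.6496 1->0
2 2.0305 0->2
final: 2 -9.3410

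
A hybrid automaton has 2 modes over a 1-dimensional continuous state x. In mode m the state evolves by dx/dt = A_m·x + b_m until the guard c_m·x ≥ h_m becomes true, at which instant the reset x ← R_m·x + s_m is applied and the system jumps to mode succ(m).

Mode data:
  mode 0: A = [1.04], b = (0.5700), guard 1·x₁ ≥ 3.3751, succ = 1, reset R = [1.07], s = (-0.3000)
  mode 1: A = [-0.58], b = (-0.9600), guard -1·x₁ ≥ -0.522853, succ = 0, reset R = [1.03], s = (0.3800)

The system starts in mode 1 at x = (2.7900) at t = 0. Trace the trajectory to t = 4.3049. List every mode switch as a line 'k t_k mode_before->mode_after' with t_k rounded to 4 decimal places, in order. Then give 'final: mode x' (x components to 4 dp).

Mode 1: guard c·x = -0.5229 hit at Δt = 1.2300 (t = 1.2300), x⁻ = (0.5229) → reset → x⁺ = (0.9185), jump to mode 0
Mode 0: guard c·x = 3.3751 hit at Δt = 0.9461 (t = 2.1761), x⁻ = (3.3751) → reset → x⁺ = (3.3114), jump to mode 1
Mode 1: guard c·x = -0.5229 hit at Δt = 1.4212 (t = 3.5973), x⁻ = (0.5229) → reset → x⁺ = (0.9185), jump to mode 0
Mode 0: flow for 0.7076 to horizon, guard not reached → x = (2.5133)

1 1.2300 1->0
2 2.1761 0->1
3 3.5973 1->0
final: 0 2.5133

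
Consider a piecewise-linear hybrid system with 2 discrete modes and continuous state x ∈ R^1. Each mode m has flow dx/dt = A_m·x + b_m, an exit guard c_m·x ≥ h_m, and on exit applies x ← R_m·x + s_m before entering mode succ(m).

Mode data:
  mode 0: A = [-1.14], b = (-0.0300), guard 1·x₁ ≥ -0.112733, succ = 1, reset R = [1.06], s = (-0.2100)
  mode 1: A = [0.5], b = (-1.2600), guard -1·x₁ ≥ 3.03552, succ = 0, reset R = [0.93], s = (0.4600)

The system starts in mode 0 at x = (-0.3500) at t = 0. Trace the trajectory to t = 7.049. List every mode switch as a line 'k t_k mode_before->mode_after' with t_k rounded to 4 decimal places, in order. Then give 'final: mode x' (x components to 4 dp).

1 1.1584 0->1
2 2.4937 1->0
3 5.3861 0->1
4 6.7214 1->0
final: 0 -1.6348

Mode 0: guard c·x = -0.1127 hit at Δt = 1.1584 (t = 1.1584), x⁻ = (-0.1127) → reset → x⁺ = (-0.3295), jump to mode 1
Mode 1: guard c·x = 3.0355 hit at Δt = 1.3353 (t = 2.4937), x⁻ = (-3.0355) → reset → x⁺ = (-2.3630), jump to mode 0
Mode 0: guard c·x = -0.1127 hit at Δt = 2.8924 (t = 5.3861), x⁻ = (-0.1127) → reset → x⁺ = (-0.3295), jump to mode 1
Mode 1: guard c·x = 3.0355 hit at Δt = 1.3353 (t = 6.7214), x⁻ = (-3.0355) → reset → x⁺ = (-2.3630), jump to mode 0
Mode 0: flow for 0.3276 to horizon, guard not reached → x = (-1.6348)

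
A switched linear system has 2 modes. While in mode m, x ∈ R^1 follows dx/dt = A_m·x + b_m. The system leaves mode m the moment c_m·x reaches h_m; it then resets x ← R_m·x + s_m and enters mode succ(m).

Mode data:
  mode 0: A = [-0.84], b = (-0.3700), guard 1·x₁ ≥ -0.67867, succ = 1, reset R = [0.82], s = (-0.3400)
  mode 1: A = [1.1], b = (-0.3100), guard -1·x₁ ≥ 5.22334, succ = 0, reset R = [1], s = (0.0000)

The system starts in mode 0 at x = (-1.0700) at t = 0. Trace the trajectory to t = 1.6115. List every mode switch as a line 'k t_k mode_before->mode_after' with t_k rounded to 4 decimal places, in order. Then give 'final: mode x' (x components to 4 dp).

Mode 0: guard c·x = -0.6787 hit at Δt = 1.1570 (t = 1.1570), x⁻ = (-0.6787) → reset → x⁺ = (-0.8965), jump to mode 1
Mode 1: flow for 0.4545 to horizon, guard not reached → x = (-1.6608)

1 1.1570 0->1
final: 1 -1.6608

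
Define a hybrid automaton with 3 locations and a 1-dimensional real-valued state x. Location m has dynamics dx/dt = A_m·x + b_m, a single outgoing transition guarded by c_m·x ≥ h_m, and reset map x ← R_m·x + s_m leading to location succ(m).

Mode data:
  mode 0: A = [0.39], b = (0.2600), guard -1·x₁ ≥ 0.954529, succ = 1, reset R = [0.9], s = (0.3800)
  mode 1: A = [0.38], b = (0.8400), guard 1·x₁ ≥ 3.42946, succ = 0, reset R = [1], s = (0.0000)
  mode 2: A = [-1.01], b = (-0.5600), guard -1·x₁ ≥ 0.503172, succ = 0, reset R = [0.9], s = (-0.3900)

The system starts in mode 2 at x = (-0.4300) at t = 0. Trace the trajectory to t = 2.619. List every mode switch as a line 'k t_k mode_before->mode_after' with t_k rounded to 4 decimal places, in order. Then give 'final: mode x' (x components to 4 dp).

Mode 2: guard c·x = 0.5032 hit at Δt = 0.8778 (t = 0.8778), x⁻ = (-0.5032) → reset → x⁺ = (-0.8429), jump to mode 0
Mode 0: guard c·x = 0.9545 hit at Δt = 1.2588 (t = 2.1366), x⁻ = (-0.9545) → reset → x⁺ = (-0.4791), jump to mode 1
Mode 1: flow for 0.4824 to horizon, guard not reached → x = (-0.1307)

1 0.8778 2->0
2 2.1366 0->1
final: 1 -0.1307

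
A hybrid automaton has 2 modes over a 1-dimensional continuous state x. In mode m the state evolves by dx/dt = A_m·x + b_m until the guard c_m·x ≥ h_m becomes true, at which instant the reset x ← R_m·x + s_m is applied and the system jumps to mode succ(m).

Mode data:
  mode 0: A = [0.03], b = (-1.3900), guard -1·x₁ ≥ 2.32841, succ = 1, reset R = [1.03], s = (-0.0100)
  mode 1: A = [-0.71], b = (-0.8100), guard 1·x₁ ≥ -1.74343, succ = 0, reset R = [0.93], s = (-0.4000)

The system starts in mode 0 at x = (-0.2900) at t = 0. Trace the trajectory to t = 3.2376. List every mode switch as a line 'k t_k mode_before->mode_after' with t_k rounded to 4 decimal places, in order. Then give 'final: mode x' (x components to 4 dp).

1 1.4264 0->1
2 2.4736 1->0
3 2.6846 0->1
final: 1 -1.9967

Mode 0: guard c·x = 2.3284 hit at Δt = 1.4264 (t = 1.4264), x⁻ = (-2.3284) → reset → x⁺ = (-2.4083), jump to mode 1
Mode 1: guard c·x = -1.7434 hit at Δt = 1.0472 (t = 2.4736), x⁻ = (-1.7434) → reset → x⁺ = (-2.0214), jump to mode 0
Mode 0: guard c·x = 2.3284 hit at Δt = 0.2110 (t = 2.6846), x⁻ = (-2.3284) → reset → x⁺ = (-2.4083), jump to mode 1
Mode 1: flow for 0.5530 to horizon, guard not reached → x = (-1.9967)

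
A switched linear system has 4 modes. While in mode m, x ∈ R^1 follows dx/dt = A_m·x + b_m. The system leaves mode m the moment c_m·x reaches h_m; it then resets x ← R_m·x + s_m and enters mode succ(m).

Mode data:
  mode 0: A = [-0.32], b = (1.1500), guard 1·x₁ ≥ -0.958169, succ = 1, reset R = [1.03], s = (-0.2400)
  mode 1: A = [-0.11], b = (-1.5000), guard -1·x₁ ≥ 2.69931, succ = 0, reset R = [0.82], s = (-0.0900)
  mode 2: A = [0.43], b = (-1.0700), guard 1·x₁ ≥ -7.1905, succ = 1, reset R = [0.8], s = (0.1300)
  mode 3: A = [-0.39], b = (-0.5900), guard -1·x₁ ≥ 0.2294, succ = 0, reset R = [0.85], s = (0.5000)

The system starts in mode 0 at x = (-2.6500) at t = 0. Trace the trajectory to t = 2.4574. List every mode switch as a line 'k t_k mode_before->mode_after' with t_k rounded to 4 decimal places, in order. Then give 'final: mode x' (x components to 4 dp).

1 0.9876 0->1
2 2.1358 1->0
final: 0 -1.7267

Mode 0: guard c·x = -0.9582 hit at Δt = 0.9876 (t = 0.9876), x⁻ = (-0.9582) → reset → x⁺ = (-1.2269), jump to mode 1
Mode 1: guard c·x = 2.6993 hit at Δt = 1.1482 (t = 2.1358), x⁻ = (-2.6993) → reset → x⁺ = (-2.3034), jump to mode 0
Mode 0: flow for 0.3216 to horizon, guard not reached → x = (-1.7267)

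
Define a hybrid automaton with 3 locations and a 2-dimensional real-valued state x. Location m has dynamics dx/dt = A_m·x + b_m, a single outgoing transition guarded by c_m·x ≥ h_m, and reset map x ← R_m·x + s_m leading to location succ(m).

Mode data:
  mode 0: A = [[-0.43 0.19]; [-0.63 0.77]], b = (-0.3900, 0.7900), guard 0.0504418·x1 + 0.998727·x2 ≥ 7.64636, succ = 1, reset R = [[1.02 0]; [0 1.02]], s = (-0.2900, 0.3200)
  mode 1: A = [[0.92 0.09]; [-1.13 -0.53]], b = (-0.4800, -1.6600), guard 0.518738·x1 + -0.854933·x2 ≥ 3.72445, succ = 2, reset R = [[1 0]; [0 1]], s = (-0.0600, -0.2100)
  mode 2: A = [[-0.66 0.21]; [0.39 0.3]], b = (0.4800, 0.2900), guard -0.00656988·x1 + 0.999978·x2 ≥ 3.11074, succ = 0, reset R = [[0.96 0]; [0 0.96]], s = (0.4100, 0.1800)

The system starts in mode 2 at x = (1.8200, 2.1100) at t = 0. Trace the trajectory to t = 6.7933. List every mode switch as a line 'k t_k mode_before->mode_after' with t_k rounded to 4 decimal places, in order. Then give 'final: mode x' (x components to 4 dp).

Mode 2: guard c·x = 3.1107 hit at Δt = 0.5751 (t = 0.5751), x⁻ = (1.7397, 3.1222) → reset → x⁺ = (2.0801, 3.1773), jump to mode 0
Mode 0: guard c·x = 7.6464 hit at Δt = 1.2593 (t = 1.8344), x⁻ = (1.7915, 7.5656) → reset → x⁺ = (1.5373, 8.0369), jump to mode 1
Mode 1: guard c·x = 3.7245 hit at Δt = 1.3593 (t = 3.1937), x⁻ = (5.0970, -1.2638) → reset → x⁺ = (5.0370, -1.4738), jump to mode 2
Mode 2: guard c·x = 3.1107 hit at Δt = 2.9240 (t = 6.1177), x⁻ = (1.7508, 3.1223) → reset → x⁺ = (2.0908, 3.1774), jump to mode 0
Mode 0: flow for 0.6756 to horizon, guard not reached → x = (1.7838, 4.9715)

1 0.5751 2->0
2 1.8344 0->1
3 3.1937 1->2
4 6.1177 2->0
final: 0 1.7838 4.9715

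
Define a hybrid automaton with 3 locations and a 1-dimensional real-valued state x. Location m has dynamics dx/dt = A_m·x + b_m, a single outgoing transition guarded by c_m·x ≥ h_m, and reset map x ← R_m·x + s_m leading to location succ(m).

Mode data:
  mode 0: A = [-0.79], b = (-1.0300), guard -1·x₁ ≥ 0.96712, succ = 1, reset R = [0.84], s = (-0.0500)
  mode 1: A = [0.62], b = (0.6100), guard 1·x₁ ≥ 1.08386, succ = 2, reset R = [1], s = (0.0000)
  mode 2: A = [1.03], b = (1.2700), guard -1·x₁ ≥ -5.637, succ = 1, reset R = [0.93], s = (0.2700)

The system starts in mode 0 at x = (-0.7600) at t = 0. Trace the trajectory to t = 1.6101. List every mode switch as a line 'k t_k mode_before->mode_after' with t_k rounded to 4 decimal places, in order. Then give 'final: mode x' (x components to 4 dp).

Mode 0: guard c·x = 0.9671 hit at Δt = 0.6069 (t = 0.6069), x⁻ = (-0.9671) → reset → x⁺ = (-0.8624), jump to mode 1
Mode 1: flow for 1.0032 to horizon, guard not reached → x = (-0.7576)

1 0.6069 0->1
final: 1 -0.7576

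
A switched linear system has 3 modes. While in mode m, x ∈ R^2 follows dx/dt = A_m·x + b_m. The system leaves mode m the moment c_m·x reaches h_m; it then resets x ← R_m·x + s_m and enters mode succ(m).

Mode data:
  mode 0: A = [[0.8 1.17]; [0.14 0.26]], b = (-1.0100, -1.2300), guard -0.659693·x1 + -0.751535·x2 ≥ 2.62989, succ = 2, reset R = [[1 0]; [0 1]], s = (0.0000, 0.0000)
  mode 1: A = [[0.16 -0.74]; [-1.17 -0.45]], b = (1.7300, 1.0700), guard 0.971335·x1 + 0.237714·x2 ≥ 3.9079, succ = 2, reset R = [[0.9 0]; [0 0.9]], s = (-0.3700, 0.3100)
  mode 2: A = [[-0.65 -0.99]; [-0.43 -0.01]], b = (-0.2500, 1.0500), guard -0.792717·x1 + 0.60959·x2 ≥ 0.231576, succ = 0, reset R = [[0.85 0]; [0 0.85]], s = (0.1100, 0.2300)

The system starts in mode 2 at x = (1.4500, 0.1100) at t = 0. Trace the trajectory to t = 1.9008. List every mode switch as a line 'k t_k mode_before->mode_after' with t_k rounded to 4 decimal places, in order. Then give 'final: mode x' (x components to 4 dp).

Mode 2: guard c·x = 0.2316 hit at Δt = 0.9627 (t = 0.9627), x⁻ = (0.2922, 0.7598) → reset → x⁺ = (0.3584, 0.8759), jump to mode 0
Mode 0: flow for 0.9381 to horizon, guard not reached → x = (0.0902, -0.1388)

1 0.9627 2->0
final: 0 0.0902 -0.1388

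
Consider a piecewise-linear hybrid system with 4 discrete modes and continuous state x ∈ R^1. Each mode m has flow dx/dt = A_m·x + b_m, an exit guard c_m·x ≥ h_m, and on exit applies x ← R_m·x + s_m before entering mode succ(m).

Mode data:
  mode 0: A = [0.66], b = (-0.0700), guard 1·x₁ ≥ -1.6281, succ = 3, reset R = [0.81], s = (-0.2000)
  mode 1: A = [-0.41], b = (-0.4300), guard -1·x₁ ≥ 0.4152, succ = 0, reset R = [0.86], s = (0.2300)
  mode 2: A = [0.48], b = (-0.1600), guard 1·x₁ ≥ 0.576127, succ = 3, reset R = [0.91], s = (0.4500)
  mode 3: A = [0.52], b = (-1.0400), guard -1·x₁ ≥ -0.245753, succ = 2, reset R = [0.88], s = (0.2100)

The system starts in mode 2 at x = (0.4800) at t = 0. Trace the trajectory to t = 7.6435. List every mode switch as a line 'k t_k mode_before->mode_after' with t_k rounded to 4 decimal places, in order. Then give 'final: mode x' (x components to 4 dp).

Mode 2: guard c·x = 0.5761 hit at Δt = 1.0501 (t = 1.0501), x⁻ = (0.5761) → reset → x⁺ = (0.9743), jump to mode 3
Mode 3: guard c·x = -0.2458 hit at Δt = 1.0320 (t = 2.0821), x⁻ = (0.2458) → reset → x⁺ = (0.4263), jump to mode 2
Mode 2: guard c·x = 0.5761 hit at Δt = 2.0008 (t = 4.0829), x⁻ = (0.5761) → reset → x⁺ = (0.9743), jump to mode 3
Mode 3: guard c·x = -0.2458 hit at Δt = 1.0320 (t = 5.1149), x⁻ = (0.2458) → reset → x⁺ = (0.4263), jump to mode 2
Mode 2: guard c·x = 0.5761 hit at Δt = 2.0008 (t = 7.1157), x⁻ = (0.5761) → reset → x⁺ = (0.9743), jump to mode 3
Mode 3: flow for 0.5278 to horizon, guard not reached → x = (0.6503)

1 1.0501 2->3
2 2.0821 3->2
3 4.0829 2->3
4 5.1149 3->2
5 7.1157 2->3
final: 3 0.6503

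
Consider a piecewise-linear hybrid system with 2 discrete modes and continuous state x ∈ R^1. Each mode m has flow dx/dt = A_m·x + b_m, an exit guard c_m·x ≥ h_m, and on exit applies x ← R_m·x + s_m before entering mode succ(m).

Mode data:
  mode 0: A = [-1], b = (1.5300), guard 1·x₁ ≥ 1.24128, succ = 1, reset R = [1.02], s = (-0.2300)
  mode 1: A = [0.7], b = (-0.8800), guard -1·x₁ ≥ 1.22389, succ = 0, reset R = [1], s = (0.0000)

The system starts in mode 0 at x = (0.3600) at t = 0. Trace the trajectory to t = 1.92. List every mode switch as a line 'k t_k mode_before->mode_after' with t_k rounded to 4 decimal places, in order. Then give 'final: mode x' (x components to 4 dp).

Mode 0: guard c·x = 1.2413 hit at Δt = 1.3993 (t = 1.3993), x⁻ = (1.2413) → reset → x⁺ = (1.0361), jump to mode 1
Mode 1: flow for 0.5207 to horizon, guard not reached → x = (0.9389)

1 1.3993 0->1
final: 1 0.9389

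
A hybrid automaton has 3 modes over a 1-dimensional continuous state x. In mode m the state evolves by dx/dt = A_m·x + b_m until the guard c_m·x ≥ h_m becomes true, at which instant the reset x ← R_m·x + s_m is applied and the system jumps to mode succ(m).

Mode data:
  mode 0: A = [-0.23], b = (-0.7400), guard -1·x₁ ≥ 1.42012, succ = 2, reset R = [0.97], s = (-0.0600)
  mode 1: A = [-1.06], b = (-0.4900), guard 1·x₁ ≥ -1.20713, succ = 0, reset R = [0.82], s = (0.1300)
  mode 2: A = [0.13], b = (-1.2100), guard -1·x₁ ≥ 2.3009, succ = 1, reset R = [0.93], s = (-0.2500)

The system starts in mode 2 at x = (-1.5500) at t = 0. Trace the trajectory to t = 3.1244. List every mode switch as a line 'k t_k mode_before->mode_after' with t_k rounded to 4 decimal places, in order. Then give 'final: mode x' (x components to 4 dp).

1 0.5144 2->1
2 1.4114 1->0
3 2.5912 0->2
final: 2 -2.2088

Mode 2: guard c·x = 2.3009 hit at Δt = 0.5144 (t = 0.5144), x⁻ = (-2.3009) → reset → x⁺ = (-2.3898), jump to mode 1
Mode 1: guard c·x = -1.2071 hit at Δt = 0.8970 (t = 1.4114), x⁻ = (-1.2071) → reset → x⁺ = (-0.8598), jump to mode 0
Mode 0: guard c·x = 1.4201 hit at Δt = 1.1798 (t = 2.5912), x⁻ = (-1.4201) → reset → x⁺ = (-1.4375), jump to mode 2
Mode 2: flow for 0.5332 to horizon, guard not reached → x = (-2.2088)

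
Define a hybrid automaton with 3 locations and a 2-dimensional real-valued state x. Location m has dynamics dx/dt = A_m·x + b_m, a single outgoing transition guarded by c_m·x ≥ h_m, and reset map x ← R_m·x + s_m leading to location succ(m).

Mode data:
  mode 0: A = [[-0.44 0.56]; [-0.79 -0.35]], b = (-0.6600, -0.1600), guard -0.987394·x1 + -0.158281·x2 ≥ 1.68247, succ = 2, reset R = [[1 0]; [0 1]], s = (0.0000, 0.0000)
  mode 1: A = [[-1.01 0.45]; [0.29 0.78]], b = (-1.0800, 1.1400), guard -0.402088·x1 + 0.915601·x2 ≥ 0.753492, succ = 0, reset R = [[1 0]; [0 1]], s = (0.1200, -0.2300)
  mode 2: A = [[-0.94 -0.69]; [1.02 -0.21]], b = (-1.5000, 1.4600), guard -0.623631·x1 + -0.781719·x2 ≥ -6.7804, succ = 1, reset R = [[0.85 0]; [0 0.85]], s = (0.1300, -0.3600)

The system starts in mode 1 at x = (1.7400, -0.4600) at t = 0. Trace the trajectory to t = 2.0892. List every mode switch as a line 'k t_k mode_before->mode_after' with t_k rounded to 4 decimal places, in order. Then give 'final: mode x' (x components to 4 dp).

1 0.8978 1->0
final: 0 -0.2514 0.2881

Mode 1: guard c·x = 0.7535 hit at Δt = 0.8978 (t = 0.8978), x⁻ = (0.1363, 0.8828) → reset → x⁺ = (0.2563, 0.6528), jump to mode 0
Mode 0: flow for 1.1914 to horizon, guard not reached → x = (-0.2514, 0.2881)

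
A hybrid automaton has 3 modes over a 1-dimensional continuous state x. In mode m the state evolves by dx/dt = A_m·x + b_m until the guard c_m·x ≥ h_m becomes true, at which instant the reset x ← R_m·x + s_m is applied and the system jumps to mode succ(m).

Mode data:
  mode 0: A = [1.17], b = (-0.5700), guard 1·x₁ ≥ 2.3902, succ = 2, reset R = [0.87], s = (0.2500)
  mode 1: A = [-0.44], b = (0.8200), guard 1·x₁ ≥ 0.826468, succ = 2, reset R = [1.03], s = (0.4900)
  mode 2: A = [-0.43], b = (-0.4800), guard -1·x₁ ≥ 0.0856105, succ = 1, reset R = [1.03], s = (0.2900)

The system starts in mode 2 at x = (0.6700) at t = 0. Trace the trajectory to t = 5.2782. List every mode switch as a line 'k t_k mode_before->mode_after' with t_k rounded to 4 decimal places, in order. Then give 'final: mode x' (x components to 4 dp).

1 1.2789 2->1
2 2.3503 1->2
3 4.3711 2->1
final: 1 0.7487

Mode 2: guard c·x = 0.0856 hit at Δt = 1.2789 (t = 1.2789), x⁻ = (-0.0856) → reset → x⁺ = (0.2018), jump to mode 1
Mode 1: guard c·x = 0.8265 hit at Δt = 1.0714 (t = 2.3503), x⁻ = (0.8265) → reset → x⁺ = (1.3413), jump to mode 2
Mode 2: guard c·x = 0.0856 hit at Δt = 2.0208 (t = 4.3711), x⁻ = (-0.0856) → reset → x⁺ = (0.2018), jump to mode 1
Mode 1: flow for 0.9071 to horizon, guard not reached → x = (0.7487)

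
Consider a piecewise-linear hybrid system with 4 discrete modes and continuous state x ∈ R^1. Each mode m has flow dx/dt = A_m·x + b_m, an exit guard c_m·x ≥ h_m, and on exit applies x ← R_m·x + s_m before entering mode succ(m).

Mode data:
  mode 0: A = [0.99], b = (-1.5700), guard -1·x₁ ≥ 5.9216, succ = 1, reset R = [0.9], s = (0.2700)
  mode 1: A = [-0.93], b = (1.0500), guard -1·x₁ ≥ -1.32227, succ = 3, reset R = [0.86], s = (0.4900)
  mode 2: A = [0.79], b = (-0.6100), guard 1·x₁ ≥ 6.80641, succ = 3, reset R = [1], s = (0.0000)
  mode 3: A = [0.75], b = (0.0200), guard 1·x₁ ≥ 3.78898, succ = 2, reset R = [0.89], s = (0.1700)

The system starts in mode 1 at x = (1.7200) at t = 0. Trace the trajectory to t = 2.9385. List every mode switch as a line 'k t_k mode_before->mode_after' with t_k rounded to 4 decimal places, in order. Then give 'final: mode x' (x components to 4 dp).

Mode 1: guard c·x = -1.3223 hit at Δt = 1.2020 (t = 1.2020), x⁻ = (1.3223) → reset → x⁺ = (1.6272), jump to mode 3
Mode 3: guard c·x = 3.7890 hit at Δt = 1.1147 (t = 2.3167), x⁻ = (3.7890) → reset → x⁺ = (3.5422), jump to mode 2
Mode 2: flow for 0.6218 to horizon, guard not reached → x = (5.2993)

1 1.2020 1->3
2 2.3167 3->2
final: 2 5.2993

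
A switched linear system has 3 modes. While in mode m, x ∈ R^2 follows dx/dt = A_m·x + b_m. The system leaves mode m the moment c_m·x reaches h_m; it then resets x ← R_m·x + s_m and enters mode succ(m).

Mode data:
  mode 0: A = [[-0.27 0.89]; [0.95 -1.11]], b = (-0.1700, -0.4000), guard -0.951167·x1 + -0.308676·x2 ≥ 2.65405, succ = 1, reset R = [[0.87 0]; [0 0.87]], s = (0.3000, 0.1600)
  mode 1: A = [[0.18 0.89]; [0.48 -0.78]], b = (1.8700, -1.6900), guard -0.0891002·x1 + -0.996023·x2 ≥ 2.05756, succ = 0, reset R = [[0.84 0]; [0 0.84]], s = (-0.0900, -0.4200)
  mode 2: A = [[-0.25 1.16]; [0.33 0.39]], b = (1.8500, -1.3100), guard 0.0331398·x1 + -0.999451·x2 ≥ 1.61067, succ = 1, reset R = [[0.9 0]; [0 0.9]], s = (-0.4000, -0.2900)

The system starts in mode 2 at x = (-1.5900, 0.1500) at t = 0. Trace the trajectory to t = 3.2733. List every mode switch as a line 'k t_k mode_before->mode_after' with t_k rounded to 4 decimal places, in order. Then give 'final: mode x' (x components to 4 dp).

1 0.9554 2->1
2 1.3756 1->0
3 2.4147 0->1
4 2.8288 1->0
final: 0 -2.0607 -1.9743

Mode 2: guard c·x = 1.6107 hit at Δt = 0.9554 (t = 0.9554), x⁻ = (-0.4181, -1.6254) → reset → x⁺ = (-0.7763, -1.7529), jump to mode 1
Mode 1: guard c·x = 2.0576 hit at Δt = 0.4202 (t = 1.3756), x⁻ = (-0.7518, -1.9985) → reset → x⁺ = (-0.7216, -2.0988), jump to mode 0
Mode 0: guard c·x = 2.6540 hit at Δt = 1.0391 (t = 2.4147), x⁻ = (-2.1845, -1.8669) → reset → x⁺ = (-1.6005, -1.4642), jump to mode 1
Mode 1: guard c·x = 2.0576 hit at Δt = 0.4141 (t = 2.8288), x⁻ = (-1.5726, -1.9251) → reset → x⁺ = (-1.4110, -2.0371), jump to mode 0
Mode 0: flow for 0.4445 to horizon, guard not reached → x = (-2.0607, -1.9743)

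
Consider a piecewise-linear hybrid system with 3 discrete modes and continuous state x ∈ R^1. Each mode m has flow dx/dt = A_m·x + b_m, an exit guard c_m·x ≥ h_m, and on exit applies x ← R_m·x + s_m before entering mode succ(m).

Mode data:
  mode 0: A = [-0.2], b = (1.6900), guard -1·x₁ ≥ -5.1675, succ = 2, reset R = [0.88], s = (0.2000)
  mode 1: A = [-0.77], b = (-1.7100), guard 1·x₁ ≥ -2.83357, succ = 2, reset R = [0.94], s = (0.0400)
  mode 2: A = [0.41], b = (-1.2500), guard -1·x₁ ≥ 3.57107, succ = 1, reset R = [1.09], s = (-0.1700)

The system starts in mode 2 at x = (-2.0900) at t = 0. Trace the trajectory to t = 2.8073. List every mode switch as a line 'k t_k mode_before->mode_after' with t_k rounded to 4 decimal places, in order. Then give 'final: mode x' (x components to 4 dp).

Mode 2: guard c·x = 3.5711 hit at Δt = 0.6177 (t = 0.6177), x⁻ = (-3.5711) → reset → x⁺ = (-4.0625), jump to mode 1
Mode 1: guard c·x = -2.8336 hit at Δt = 1.4291 (t = 2.0468), x⁻ = (-2.8336) → reset → x⁺ = (-2.6236), jump to mode 2
Mode 2: guard c·x = 3.5711 hit at Δt = 0.3768 (t = 2.4236), x⁻ = (-3.5711) → reset → x⁺ = (-4.0625), jump to mode 1
Mode 1: flow for 0.3837 to horizon, guard not reached → x = (-3.5913)

1 0.6177 2->1
2 2.0468 1->2
3 2.4236 2->1
final: 1 -3.5913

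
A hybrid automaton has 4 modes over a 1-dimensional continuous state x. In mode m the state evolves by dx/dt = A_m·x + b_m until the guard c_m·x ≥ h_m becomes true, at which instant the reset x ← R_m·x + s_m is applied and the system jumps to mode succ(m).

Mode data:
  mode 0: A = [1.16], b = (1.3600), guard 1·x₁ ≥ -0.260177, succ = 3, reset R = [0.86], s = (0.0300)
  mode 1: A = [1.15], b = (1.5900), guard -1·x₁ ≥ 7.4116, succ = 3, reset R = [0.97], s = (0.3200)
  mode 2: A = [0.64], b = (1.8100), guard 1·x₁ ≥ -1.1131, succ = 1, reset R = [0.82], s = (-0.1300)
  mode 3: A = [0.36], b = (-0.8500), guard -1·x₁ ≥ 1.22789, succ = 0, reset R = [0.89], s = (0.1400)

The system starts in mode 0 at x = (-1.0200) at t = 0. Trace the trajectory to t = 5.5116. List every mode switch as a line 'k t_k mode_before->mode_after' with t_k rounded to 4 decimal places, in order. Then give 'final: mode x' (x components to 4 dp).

1 1.5425 0->3
2 2.4866 3->0
3 3.7143 0->3
4 4.6584 3->0
final: 0 -0.5816

Mode 0: guard c·x = -0.2602 hit at Δt = 1.5425 (t = 1.5425), x⁻ = (-0.2602) → reset → x⁺ = (-0.1938), jump to mode 3
Mode 3: guard c·x = 1.2279 hit at Δt = 0.9441 (t = 2.4866), x⁻ = (-1.2279) → reset → x⁺ = (-0.9528), jump to mode 0
Mode 0: guard c·x = -0.2602 hit at Δt = 1.2277 (t = 3.7143), x⁻ = (-0.2602) → reset → x⁺ = (-0.1938), jump to mode 3
Mode 3: guard c·x = 1.2279 hit at Δt = 0.9441 (t = 4.6584), x⁻ = (-1.2279) → reset → x⁺ = (-0.9528), jump to mode 0
Mode 0: flow for 0.8532 to horizon, guard not reached → x = (-0.5816)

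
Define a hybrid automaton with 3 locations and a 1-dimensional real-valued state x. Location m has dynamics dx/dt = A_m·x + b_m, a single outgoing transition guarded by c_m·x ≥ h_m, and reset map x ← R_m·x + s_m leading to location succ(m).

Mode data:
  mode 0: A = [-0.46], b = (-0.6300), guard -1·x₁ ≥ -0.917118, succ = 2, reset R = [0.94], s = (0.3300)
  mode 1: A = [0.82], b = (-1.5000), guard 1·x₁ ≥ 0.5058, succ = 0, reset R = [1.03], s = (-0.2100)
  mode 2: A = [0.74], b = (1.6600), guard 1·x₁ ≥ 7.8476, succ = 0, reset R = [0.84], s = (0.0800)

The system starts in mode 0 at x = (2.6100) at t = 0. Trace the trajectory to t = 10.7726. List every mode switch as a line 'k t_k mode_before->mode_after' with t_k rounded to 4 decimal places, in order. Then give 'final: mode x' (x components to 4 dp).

1 1.2045 0->2
2 2.6606 2->0
3 5.3943 0->2
4 6.8504 2->0
5 9.5842 0->2
final: 2 6.0343

Mode 0: guard c·x = -0.9171 hit at Δt = 1.2045 (t = 1.2045), x⁻ = (0.9171) → reset → x⁺ = (1.1921), jump to mode 2
Mode 2: guard c·x = 7.8476 hit at Δt = 1.4561 (t = 2.6606), x⁻ = (7.8476) → reset → x⁺ = (6.6720), jump to mode 0
Mode 0: guard c·x = -0.9171 hit at Δt = 2.7337 (t = 5.3943), x⁻ = (0.9171) → reset → x⁺ = (1.1921), jump to mode 2
Mode 2: guard c·x = 7.8476 hit at Δt = 1.4561 (t = 6.8504), x⁻ = (7.8476) → reset → x⁺ = (6.6720), jump to mode 0
Mode 0: guard c·x = -0.9171 hit at Δt = 2.7337 (t = 9.5842), x⁻ = (0.9171) → reset → x⁺ = (1.1921), jump to mode 2
Mode 2: flow for 1.1884 to horizon, guard not reached → x = (6.0343)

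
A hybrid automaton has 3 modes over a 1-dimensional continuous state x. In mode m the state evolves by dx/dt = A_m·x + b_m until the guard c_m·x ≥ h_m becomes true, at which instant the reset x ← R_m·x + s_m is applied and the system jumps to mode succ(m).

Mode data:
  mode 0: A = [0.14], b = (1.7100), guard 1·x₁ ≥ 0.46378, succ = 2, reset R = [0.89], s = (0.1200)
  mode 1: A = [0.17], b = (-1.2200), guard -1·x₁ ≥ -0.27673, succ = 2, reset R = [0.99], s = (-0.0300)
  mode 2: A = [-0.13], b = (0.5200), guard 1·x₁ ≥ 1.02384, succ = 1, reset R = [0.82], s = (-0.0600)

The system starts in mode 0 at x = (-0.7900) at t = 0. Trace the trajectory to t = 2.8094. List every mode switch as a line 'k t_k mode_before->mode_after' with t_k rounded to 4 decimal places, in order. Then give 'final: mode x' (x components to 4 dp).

Mode 0: guard c·x = 0.4638 hit at Δt = 0.7438 (t = 0.7438), x⁻ = (0.4638) → reset → x⁺ = (0.5328), jump to mode 2
Mode 2: guard c·x = 1.0238 hit at Δt = 1.1748 (t = 1.9186), x⁻ = (1.0238) → reset → x⁺ = (0.7795), jump to mode 1
Mode 1: guard c·x = -0.2767 hit at Δt = 0.4451 (t = 2.3637), x⁻ = (0.2767) → reset → x⁺ = (0.2440), jump to mode 2
Mode 2: flow for 0.4457 to horizon, guard not reached → x = (0.4554)

1 0.7438 0->2
2 1.9186 2->1
3 2.3637 1->2
final: 2 0.4554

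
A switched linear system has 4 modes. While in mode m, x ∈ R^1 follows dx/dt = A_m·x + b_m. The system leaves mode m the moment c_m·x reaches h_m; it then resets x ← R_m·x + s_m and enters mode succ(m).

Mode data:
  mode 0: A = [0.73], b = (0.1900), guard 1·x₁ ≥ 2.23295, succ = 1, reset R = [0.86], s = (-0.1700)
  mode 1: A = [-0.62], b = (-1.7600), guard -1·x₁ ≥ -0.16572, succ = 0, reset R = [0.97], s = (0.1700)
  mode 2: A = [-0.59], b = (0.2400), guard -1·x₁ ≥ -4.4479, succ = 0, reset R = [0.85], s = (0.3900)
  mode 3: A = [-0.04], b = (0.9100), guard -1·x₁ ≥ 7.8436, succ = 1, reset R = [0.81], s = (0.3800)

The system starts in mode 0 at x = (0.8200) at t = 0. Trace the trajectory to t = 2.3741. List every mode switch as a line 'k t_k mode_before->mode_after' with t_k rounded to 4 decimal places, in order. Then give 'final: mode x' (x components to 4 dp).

Mode 0: guard c·x = 2.2330 hit at Δt = 1.1457 (t = 1.1457), x⁻ = (2.2330) → reset → x⁺ = (1.7503), jump to mode 1
Mode 1: guard c·x = -0.1657 hit at Δt = 0.6832 (t = 1.8289), x⁻ = (0.1657) → reset → x⁺ = (0.3307), jump to mode 0
Mode 0: flow for 0.5452 to horizon, guard not reached → x = (0.6197)

1 1.1457 0->1
2 1.8289 1->0
final: 0 0.6197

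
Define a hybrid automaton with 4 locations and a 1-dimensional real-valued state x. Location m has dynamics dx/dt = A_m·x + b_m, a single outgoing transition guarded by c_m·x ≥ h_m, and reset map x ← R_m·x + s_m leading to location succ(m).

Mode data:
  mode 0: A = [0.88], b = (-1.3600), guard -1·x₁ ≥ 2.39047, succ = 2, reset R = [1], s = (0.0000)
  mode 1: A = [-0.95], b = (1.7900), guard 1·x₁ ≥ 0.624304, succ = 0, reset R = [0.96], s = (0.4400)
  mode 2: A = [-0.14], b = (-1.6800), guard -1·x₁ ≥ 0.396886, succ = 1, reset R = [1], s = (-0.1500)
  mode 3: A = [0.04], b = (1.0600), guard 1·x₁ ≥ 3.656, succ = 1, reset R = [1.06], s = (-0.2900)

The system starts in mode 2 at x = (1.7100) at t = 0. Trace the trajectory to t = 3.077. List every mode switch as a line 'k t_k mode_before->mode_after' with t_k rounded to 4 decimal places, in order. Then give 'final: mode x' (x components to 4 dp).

1 1.1918 2->1
2 1.8837 1->0
final: 0 0.0990

Mode 2: guard c·x = 0.3969 hit at Δt = 1.1918 (t = 1.1918), x⁻ = (-0.3969) → reset → x⁺ = (-0.5469), jump to mode 1
Mode 1: guard c·x = 0.6243 hit at Δt = 0.6919 (t = 1.8837), x⁻ = (0.6243) → reset → x⁺ = (1.0393), jump to mode 0
Mode 0: flow for 1.1933 to horizon, guard not reached → x = (0.0990)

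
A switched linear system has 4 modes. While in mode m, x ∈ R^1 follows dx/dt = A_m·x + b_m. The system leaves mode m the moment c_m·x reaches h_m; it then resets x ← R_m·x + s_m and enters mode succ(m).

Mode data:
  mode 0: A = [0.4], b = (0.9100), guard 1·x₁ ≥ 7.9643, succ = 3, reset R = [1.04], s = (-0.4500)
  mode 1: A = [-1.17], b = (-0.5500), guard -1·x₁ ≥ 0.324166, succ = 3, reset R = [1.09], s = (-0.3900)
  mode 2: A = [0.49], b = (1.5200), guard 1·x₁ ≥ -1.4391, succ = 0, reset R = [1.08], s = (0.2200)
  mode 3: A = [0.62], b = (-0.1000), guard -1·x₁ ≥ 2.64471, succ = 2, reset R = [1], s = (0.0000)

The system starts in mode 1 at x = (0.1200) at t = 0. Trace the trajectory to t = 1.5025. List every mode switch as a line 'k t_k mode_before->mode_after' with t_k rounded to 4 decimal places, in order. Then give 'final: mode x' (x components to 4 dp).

1 1.1942 1->3
final: 3 -0.9339

Mode 1: guard c·x = 0.3242 hit at Δt = 1.1942 (t = 1.1942), x⁻ = (-0.3242) → reset → x⁺ = (-0.7433), jump to mode 3
Mode 3: flow for 0.3083 to horizon, guard not reached → x = (-0.9339)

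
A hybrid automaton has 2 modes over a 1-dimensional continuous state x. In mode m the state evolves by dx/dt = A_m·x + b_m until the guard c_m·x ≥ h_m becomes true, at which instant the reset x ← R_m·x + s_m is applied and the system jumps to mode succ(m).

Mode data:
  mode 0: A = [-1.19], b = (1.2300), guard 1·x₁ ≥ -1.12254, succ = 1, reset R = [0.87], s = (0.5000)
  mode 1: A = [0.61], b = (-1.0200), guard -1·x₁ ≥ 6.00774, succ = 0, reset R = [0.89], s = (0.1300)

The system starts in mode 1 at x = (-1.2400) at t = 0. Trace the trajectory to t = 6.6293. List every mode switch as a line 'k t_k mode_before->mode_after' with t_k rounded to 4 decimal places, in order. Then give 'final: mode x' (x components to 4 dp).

1 1.5897 1->0
2 2.4841 0->1
3 4.5722 1->0
4 5.4666 0->1
final: 1 -2.6952

Mode 1: guard c·x = 6.0077 hit at Δt = 1.5897 (t = 1.5897), x⁻ = (-6.0077) → reset → x⁺ = (-5.2169), jump to mode 0
Mode 0: guard c·x = -1.1225 hit at Δt = 0.8944 (t = 2.4841), x⁻ = (-1.1225) → reset → x⁺ = (-0.4766), jump to mode 1
Mode 1: guard c·x = 6.0077 hit at Δt = 2.0881 (t = 4.5722), x⁻ = (-6.0077) → reset → x⁺ = (-5.2169), jump to mode 0
Mode 0: guard c·x = -1.1225 hit at Δt = 0.8944 (t = 5.4666), x⁻ = (-1.1225) → reset → x⁺ = (-0.4766), jump to mode 1
Mode 1: flow for 1.1627 to horizon, guard not reached → x = (-2.6952)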